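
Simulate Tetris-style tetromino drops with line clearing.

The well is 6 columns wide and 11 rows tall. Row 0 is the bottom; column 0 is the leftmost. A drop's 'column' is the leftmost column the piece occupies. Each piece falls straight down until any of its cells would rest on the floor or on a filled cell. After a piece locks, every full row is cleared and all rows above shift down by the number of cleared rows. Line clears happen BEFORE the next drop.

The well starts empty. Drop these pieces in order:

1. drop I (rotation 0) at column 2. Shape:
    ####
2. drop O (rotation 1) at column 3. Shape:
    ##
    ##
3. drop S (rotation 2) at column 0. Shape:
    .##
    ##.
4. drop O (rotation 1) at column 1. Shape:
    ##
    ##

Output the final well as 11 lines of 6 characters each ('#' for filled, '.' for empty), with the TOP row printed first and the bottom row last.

Drop 1: I rot0 at col 2 lands with bottom-row=0; cleared 0 line(s) (total 0); column heights now [0 0 1 1 1 1], max=1
Drop 2: O rot1 at col 3 lands with bottom-row=1; cleared 0 line(s) (total 0); column heights now [0 0 1 3 3 1], max=3
Drop 3: S rot2 at col 0 lands with bottom-row=0; cleared 1 line(s) (total 1); column heights now [0 1 1 2 2 0], max=2
Drop 4: O rot1 at col 1 lands with bottom-row=1; cleared 0 line(s) (total 1); column heights now [0 3 3 2 2 0], max=3

Answer: ......
......
......
......
......
......
......
......
.##...
.####.
.####.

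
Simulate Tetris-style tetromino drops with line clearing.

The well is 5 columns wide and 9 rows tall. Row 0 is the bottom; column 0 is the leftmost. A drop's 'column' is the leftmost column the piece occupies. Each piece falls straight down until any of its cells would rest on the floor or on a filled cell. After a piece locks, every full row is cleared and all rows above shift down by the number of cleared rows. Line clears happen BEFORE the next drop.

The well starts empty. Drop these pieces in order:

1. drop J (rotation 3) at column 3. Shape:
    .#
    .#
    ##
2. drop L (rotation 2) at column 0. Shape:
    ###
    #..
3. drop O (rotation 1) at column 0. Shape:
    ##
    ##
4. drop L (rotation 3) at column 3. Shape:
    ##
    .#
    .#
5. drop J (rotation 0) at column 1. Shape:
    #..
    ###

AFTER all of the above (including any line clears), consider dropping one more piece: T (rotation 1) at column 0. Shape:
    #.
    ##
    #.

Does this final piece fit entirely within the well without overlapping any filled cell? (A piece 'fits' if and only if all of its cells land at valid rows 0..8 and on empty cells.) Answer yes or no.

Answer: no

Derivation:
Drop 1: J rot3 at col 3 lands with bottom-row=0; cleared 0 line(s) (total 0); column heights now [0 0 0 1 3], max=3
Drop 2: L rot2 at col 0 lands with bottom-row=0; cleared 0 line(s) (total 0); column heights now [2 2 2 1 3], max=3
Drop 3: O rot1 at col 0 lands with bottom-row=2; cleared 0 line(s) (total 0); column heights now [4 4 2 1 3], max=4
Drop 4: L rot3 at col 3 lands with bottom-row=3; cleared 0 line(s) (total 0); column heights now [4 4 2 6 6], max=6
Drop 5: J rot0 at col 1 lands with bottom-row=6; cleared 0 line(s) (total 0); column heights now [4 8 7 7 6], max=8
Test piece T rot1 at col 0 (width 2): heights before test = [4 8 7 7 6]; fits = False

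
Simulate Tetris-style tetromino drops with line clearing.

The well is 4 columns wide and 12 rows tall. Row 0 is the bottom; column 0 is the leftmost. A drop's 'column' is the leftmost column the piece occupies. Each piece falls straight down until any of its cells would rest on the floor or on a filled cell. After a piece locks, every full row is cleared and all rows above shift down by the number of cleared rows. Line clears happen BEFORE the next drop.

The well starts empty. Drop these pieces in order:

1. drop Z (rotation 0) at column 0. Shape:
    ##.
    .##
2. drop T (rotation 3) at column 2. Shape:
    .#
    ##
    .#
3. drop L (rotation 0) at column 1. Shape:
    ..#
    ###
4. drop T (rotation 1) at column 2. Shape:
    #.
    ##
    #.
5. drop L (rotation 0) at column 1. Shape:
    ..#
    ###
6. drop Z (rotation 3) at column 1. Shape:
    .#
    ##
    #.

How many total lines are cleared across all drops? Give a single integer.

Drop 1: Z rot0 at col 0 lands with bottom-row=0; cleared 0 line(s) (total 0); column heights now [2 2 1 0], max=2
Drop 2: T rot3 at col 2 lands with bottom-row=0; cleared 1 line(s) (total 1); column heights now [0 1 1 2], max=2
Drop 3: L rot0 at col 1 lands with bottom-row=2; cleared 0 line(s) (total 1); column heights now [0 3 3 4], max=4
Drop 4: T rot1 at col 2 lands with bottom-row=3; cleared 0 line(s) (total 1); column heights now [0 3 6 5], max=6
Drop 5: L rot0 at col 1 lands with bottom-row=6; cleared 0 line(s) (total 1); column heights now [0 7 7 8], max=8
Drop 6: Z rot3 at col 1 lands with bottom-row=7; cleared 0 line(s) (total 1); column heights now [0 9 10 8], max=10

Answer: 1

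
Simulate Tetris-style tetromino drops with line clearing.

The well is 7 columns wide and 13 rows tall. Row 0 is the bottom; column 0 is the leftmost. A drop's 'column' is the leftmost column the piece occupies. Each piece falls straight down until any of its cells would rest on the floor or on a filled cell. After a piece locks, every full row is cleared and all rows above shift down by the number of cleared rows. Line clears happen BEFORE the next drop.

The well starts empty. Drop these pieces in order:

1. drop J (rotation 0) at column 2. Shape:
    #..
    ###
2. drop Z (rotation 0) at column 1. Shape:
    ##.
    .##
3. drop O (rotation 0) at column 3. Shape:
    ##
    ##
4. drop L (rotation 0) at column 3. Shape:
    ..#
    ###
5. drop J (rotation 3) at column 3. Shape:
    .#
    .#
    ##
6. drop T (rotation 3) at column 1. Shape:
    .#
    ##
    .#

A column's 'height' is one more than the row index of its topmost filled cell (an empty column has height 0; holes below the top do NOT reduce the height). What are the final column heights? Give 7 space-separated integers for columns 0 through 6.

Answer: 0 6 7 7 9 7 0

Derivation:
Drop 1: J rot0 at col 2 lands with bottom-row=0; cleared 0 line(s) (total 0); column heights now [0 0 2 1 1 0 0], max=2
Drop 2: Z rot0 at col 1 lands with bottom-row=2; cleared 0 line(s) (total 0); column heights now [0 4 4 3 1 0 0], max=4
Drop 3: O rot0 at col 3 lands with bottom-row=3; cleared 0 line(s) (total 0); column heights now [0 4 4 5 5 0 0], max=5
Drop 4: L rot0 at col 3 lands with bottom-row=5; cleared 0 line(s) (total 0); column heights now [0 4 4 6 6 7 0], max=7
Drop 5: J rot3 at col 3 lands with bottom-row=6; cleared 0 line(s) (total 0); column heights now [0 4 4 7 9 7 0], max=9
Drop 6: T rot3 at col 1 lands with bottom-row=4; cleared 0 line(s) (total 0); column heights now [0 6 7 7 9 7 0], max=9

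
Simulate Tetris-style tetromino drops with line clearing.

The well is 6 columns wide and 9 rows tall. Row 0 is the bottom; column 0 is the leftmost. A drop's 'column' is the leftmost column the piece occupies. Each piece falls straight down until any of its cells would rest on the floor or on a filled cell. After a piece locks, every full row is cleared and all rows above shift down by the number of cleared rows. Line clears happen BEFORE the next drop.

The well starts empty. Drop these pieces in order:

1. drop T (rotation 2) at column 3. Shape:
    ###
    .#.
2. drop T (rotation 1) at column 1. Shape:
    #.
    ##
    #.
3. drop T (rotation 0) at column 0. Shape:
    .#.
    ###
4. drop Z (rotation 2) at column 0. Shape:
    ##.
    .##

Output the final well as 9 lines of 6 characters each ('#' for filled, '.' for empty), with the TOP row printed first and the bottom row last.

Answer: ......
......
##....
.##...
.#....
###...
.#....
.#####
.#..#.

Derivation:
Drop 1: T rot2 at col 3 lands with bottom-row=0; cleared 0 line(s) (total 0); column heights now [0 0 0 2 2 2], max=2
Drop 2: T rot1 at col 1 lands with bottom-row=0; cleared 0 line(s) (total 0); column heights now [0 3 2 2 2 2], max=3
Drop 3: T rot0 at col 0 lands with bottom-row=3; cleared 0 line(s) (total 0); column heights now [4 5 4 2 2 2], max=5
Drop 4: Z rot2 at col 0 lands with bottom-row=5; cleared 0 line(s) (total 0); column heights now [7 7 6 2 2 2], max=7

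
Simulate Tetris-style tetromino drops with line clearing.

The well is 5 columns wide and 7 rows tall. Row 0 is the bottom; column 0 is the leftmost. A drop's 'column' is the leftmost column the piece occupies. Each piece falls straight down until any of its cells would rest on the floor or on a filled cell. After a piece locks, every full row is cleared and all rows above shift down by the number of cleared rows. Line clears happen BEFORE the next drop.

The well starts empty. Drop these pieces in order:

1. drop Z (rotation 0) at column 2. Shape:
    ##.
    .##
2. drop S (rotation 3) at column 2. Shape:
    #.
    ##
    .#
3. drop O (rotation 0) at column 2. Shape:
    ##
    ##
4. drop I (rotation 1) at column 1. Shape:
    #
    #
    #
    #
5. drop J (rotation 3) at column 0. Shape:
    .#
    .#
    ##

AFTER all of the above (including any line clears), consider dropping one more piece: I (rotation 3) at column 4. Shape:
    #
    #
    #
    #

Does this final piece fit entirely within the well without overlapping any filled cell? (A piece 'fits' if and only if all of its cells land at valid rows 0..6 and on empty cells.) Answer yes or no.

Answer: yes

Derivation:
Drop 1: Z rot0 at col 2 lands with bottom-row=0; cleared 0 line(s) (total 0); column heights now [0 0 2 2 1], max=2
Drop 2: S rot3 at col 2 lands with bottom-row=2; cleared 0 line(s) (total 0); column heights now [0 0 5 4 1], max=5
Drop 3: O rot0 at col 2 lands with bottom-row=5; cleared 0 line(s) (total 0); column heights now [0 0 7 7 1], max=7
Drop 4: I rot1 at col 1 lands with bottom-row=0; cleared 0 line(s) (total 0); column heights now [0 4 7 7 1], max=7
Drop 5: J rot3 at col 0 lands with bottom-row=4; cleared 0 line(s) (total 0); column heights now [5 7 7 7 1], max=7
Test piece I rot3 at col 4 (width 1): heights before test = [5 7 7 7 1]; fits = True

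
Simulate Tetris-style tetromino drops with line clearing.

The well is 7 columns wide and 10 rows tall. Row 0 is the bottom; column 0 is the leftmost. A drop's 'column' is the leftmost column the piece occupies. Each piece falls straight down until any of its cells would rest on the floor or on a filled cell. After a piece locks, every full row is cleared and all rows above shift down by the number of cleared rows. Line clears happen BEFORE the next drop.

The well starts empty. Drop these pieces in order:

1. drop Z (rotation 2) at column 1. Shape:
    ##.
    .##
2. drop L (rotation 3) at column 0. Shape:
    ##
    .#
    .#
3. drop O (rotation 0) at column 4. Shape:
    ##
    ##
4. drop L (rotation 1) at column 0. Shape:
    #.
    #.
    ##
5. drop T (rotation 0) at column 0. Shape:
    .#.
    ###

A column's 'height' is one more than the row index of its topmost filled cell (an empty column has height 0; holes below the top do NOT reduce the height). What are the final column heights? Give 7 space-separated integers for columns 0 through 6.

Answer: 9 10 9 1 2 2 0

Derivation:
Drop 1: Z rot2 at col 1 lands with bottom-row=0; cleared 0 line(s) (total 0); column heights now [0 2 2 1 0 0 0], max=2
Drop 2: L rot3 at col 0 lands with bottom-row=2; cleared 0 line(s) (total 0); column heights now [5 5 2 1 0 0 0], max=5
Drop 3: O rot0 at col 4 lands with bottom-row=0; cleared 0 line(s) (total 0); column heights now [5 5 2 1 2 2 0], max=5
Drop 4: L rot1 at col 0 lands with bottom-row=5; cleared 0 line(s) (total 0); column heights now [8 6 2 1 2 2 0], max=8
Drop 5: T rot0 at col 0 lands with bottom-row=8; cleared 0 line(s) (total 0); column heights now [9 10 9 1 2 2 0], max=10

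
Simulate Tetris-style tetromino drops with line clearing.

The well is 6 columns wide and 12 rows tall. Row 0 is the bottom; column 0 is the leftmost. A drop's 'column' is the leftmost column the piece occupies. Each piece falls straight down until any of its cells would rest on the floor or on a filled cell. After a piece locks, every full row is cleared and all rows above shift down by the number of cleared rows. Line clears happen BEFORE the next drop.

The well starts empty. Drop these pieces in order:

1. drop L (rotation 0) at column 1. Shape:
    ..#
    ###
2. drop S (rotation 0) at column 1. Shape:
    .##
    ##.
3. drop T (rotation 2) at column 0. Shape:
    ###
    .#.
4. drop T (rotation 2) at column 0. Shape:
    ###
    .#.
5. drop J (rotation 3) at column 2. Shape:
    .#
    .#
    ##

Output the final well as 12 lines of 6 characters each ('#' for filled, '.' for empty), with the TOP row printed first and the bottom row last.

Answer: ......
......
......
...#..
...#..
..##..
###...
.#....
###...
.###..
.###..
.###..

Derivation:
Drop 1: L rot0 at col 1 lands with bottom-row=0; cleared 0 line(s) (total 0); column heights now [0 1 1 2 0 0], max=2
Drop 2: S rot0 at col 1 lands with bottom-row=1; cleared 0 line(s) (total 0); column heights now [0 2 3 3 0 0], max=3
Drop 3: T rot2 at col 0 lands with bottom-row=2; cleared 0 line(s) (total 0); column heights now [4 4 4 3 0 0], max=4
Drop 4: T rot2 at col 0 lands with bottom-row=4; cleared 0 line(s) (total 0); column heights now [6 6 6 3 0 0], max=6
Drop 5: J rot3 at col 2 lands with bottom-row=6; cleared 0 line(s) (total 0); column heights now [6 6 7 9 0 0], max=9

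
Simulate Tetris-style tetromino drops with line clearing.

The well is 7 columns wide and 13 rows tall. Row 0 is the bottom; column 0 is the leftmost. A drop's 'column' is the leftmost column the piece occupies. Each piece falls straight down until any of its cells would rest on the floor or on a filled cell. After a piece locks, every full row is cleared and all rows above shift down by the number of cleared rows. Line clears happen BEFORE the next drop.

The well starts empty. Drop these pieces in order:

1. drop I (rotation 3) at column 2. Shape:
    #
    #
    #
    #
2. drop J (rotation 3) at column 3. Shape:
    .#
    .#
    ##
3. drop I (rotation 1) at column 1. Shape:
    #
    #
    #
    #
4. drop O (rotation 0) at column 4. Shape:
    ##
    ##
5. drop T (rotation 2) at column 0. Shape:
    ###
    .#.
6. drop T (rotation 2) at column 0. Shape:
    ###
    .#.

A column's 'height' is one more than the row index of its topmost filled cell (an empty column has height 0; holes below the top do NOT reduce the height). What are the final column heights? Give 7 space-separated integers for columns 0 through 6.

Answer: 8 8 8 1 5 5 0

Derivation:
Drop 1: I rot3 at col 2 lands with bottom-row=0; cleared 0 line(s) (total 0); column heights now [0 0 4 0 0 0 0], max=4
Drop 2: J rot3 at col 3 lands with bottom-row=0; cleared 0 line(s) (total 0); column heights now [0 0 4 1 3 0 0], max=4
Drop 3: I rot1 at col 1 lands with bottom-row=0; cleared 0 line(s) (total 0); column heights now [0 4 4 1 3 0 0], max=4
Drop 4: O rot0 at col 4 lands with bottom-row=3; cleared 0 line(s) (total 0); column heights now [0 4 4 1 5 5 0], max=5
Drop 5: T rot2 at col 0 lands with bottom-row=4; cleared 0 line(s) (total 0); column heights now [6 6 6 1 5 5 0], max=6
Drop 6: T rot2 at col 0 lands with bottom-row=6; cleared 0 line(s) (total 0); column heights now [8 8 8 1 5 5 0], max=8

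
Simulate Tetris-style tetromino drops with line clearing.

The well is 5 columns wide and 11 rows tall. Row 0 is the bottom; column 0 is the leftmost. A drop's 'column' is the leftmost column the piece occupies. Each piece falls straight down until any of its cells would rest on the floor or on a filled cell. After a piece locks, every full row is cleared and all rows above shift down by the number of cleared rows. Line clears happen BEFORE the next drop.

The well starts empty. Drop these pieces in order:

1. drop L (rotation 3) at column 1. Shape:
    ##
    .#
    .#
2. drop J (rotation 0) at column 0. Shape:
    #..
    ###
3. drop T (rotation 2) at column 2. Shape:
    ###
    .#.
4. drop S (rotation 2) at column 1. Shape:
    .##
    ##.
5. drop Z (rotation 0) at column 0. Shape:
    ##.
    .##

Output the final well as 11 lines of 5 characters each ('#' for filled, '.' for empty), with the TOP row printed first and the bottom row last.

Drop 1: L rot3 at col 1 lands with bottom-row=0; cleared 0 line(s) (total 0); column heights now [0 3 3 0 0], max=3
Drop 2: J rot0 at col 0 lands with bottom-row=3; cleared 0 line(s) (total 0); column heights now [5 4 4 0 0], max=5
Drop 3: T rot2 at col 2 lands with bottom-row=3; cleared 0 line(s) (total 0); column heights now [5 4 5 5 5], max=5
Drop 4: S rot2 at col 1 lands with bottom-row=5; cleared 0 line(s) (total 0); column heights now [5 6 7 7 5], max=7
Drop 5: Z rot0 at col 0 lands with bottom-row=7; cleared 0 line(s) (total 0); column heights now [9 9 8 7 5], max=9

Answer: .....
.....
##...
.##..
..##.
.##..
#.###
####.
.##..
..#..
..#..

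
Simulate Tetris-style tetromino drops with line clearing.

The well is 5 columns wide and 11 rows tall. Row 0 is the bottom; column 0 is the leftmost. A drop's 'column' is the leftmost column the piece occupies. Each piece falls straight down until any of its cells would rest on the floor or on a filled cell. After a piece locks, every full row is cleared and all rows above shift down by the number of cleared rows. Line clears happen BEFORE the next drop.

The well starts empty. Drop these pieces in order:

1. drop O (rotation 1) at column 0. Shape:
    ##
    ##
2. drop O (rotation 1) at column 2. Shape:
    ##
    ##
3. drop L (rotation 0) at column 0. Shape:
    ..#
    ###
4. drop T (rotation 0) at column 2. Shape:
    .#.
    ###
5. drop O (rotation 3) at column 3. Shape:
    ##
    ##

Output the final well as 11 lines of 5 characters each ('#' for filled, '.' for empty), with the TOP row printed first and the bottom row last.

Drop 1: O rot1 at col 0 lands with bottom-row=0; cleared 0 line(s) (total 0); column heights now [2 2 0 0 0], max=2
Drop 2: O rot1 at col 2 lands with bottom-row=0; cleared 0 line(s) (total 0); column heights now [2 2 2 2 0], max=2
Drop 3: L rot0 at col 0 lands with bottom-row=2; cleared 0 line(s) (total 0); column heights now [3 3 4 2 0], max=4
Drop 4: T rot0 at col 2 lands with bottom-row=4; cleared 0 line(s) (total 0); column heights now [3 3 5 6 5], max=6
Drop 5: O rot3 at col 3 lands with bottom-row=6; cleared 0 line(s) (total 0); column heights now [3 3 5 8 8], max=8

Answer: .....
.....
.....
...##
...##
...#.
..###
..#..
###..
####.
####.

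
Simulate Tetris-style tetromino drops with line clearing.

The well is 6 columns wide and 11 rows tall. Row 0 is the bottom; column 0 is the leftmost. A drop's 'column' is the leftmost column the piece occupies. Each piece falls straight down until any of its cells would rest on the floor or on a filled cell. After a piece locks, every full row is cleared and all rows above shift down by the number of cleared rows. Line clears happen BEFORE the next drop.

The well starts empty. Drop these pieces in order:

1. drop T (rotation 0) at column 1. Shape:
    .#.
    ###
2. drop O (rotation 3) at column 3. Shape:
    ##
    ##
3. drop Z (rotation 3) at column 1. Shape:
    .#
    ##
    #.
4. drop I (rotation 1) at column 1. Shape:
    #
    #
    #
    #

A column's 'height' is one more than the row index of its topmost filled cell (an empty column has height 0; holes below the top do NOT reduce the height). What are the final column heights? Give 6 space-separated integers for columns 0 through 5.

Answer: 0 7 4 3 3 0

Derivation:
Drop 1: T rot0 at col 1 lands with bottom-row=0; cleared 0 line(s) (total 0); column heights now [0 1 2 1 0 0], max=2
Drop 2: O rot3 at col 3 lands with bottom-row=1; cleared 0 line(s) (total 0); column heights now [0 1 2 3 3 0], max=3
Drop 3: Z rot3 at col 1 lands with bottom-row=1; cleared 0 line(s) (total 0); column heights now [0 3 4 3 3 0], max=4
Drop 4: I rot1 at col 1 lands with bottom-row=3; cleared 0 line(s) (total 0); column heights now [0 7 4 3 3 0], max=7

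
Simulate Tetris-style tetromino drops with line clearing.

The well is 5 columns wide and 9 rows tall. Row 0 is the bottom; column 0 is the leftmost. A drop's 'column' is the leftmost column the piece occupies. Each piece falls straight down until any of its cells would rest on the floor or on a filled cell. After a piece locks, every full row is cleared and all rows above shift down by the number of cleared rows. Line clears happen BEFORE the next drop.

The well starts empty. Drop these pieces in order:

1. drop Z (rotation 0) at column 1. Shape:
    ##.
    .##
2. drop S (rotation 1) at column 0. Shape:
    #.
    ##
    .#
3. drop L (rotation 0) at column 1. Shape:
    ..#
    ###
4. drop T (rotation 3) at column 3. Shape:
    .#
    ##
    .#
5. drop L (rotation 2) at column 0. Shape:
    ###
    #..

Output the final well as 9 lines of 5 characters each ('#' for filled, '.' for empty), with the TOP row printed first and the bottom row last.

Answer: .....
.....
....#
#..##
####.
##...
.#...
.##..
..##.

Derivation:
Drop 1: Z rot0 at col 1 lands with bottom-row=0; cleared 0 line(s) (total 0); column heights now [0 2 2 1 0], max=2
Drop 2: S rot1 at col 0 lands with bottom-row=2; cleared 0 line(s) (total 0); column heights now [5 4 2 1 0], max=5
Drop 3: L rot0 at col 1 lands with bottom-row=4; cleared 0 line(s) (total 0); column heights now [5 5 5 6 0], max=6
Drop 4: T rot3 at col 3 lands with bottom-row=5; cleared 0 line(s) (total 0); column heights now [5 5 5 7 8], max=8
Drop 5: L rot2 at col 0 lands with bottom-row=5; cleared 1 line(s) (total 1); column heights now [6 5 5 6 7], max=7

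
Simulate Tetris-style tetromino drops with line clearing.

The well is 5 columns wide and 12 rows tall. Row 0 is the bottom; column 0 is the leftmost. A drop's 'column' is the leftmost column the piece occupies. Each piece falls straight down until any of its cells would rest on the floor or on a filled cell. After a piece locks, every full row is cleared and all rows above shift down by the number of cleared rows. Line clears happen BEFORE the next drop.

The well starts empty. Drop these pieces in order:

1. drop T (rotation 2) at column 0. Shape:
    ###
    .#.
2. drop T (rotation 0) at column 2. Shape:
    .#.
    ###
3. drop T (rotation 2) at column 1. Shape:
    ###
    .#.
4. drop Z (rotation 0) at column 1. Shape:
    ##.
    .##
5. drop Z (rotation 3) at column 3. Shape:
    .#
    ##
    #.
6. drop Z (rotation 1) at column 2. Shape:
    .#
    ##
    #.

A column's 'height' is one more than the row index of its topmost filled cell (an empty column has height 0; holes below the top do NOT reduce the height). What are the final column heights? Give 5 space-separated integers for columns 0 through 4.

Answer: 2 7 9 10 9

Derivation:
Drop 1: T rot2 at col 0 lands with bottom-row=0; cleared 0 line(s) (total 0); column heights now [2 2 2 0 0], max=2
Drop 2: T rot0 at col 2 lands with bottom-row=2; cleared 0 line(s) (total 0); column heights now [2 2 3 4 3], max=4
Drop 3: T rot2 at col 1 lands with bottom-row=3; cleared 0 line(s) (total 0); column heights now [2 5 5 5 3], max=5
Drop 4: Z rot0 at col 1 lands with bottom-row=5; cleared 0 line(s) (total 0); column heights now [2 7 7 6 3], max=7
Drop 5: Z rot3 at col 3 lands with bottom-row=6; cleared 0 line(s) (total 0); column heights now [2 7 7 8 9], max=9
Drop 6: Z rot1 at col 2 lands with bottom-row=7; cleared 0 line(s) (total 0); column heights now [2 7 9 10 9], max=10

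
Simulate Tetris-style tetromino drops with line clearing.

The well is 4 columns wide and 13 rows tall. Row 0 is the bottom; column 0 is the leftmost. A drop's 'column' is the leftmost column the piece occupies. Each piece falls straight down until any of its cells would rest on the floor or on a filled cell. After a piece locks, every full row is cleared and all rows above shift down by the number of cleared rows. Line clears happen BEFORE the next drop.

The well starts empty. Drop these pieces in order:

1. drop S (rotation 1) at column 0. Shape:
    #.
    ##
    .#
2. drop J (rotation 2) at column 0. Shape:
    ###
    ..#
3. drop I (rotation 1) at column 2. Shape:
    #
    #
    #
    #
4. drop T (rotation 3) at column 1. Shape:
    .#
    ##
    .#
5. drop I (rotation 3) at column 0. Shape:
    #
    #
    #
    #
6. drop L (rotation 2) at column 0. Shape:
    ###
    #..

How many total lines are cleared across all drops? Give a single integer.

Answer: 0

Derivation:
Drop 1: S rot1 at col 0 lands with bottom-row=0; cleared 0 line(s) (total 0); column heights now [3 2 0 0], max=3
Drop 2: J rot2 at col 0 lands with bottom-row=2; cleared 0 line(s) (total 0); column heights now [4 4 4 0], max=4
Drop 3: I rot1 at col 2 lands with bottom-row=4; cleared 0 line(s) (total 0); column heights now [4 4 8 0], max=8
Drop 4: T rot3 at col 1 lands with bottom-row=8; cleared 0 line(s) (total 0); column heights now [4 10 11 0], max=11
Drop 5: I rot3 at col 0 lands with bottom-row=4; cleared 0 line(s) (total 0); column heights now [8 10 11 0], max=11
Drop 6: L rot2 at col 0 lands with bottom-row=10; cleared 0 line(s) (total 0); column heights now [12 12 12 0], max=12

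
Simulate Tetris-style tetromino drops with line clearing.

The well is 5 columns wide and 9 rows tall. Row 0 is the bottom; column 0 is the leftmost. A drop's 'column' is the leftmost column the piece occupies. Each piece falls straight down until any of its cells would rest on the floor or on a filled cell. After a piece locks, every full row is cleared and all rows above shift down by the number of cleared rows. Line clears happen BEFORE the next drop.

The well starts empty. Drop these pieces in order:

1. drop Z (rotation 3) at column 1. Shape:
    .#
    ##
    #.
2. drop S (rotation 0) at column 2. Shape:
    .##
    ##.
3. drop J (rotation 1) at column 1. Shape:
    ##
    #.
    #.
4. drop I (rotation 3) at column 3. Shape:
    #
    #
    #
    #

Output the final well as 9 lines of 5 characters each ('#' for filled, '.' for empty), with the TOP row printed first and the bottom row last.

Answer: ...#.
...#.
...#.
...#.
.####
.###.
.##..
.##..
.#...

Derivation:
Drop 1: Z rot3 at col 1 lands with bottom-row=0; cleared 0 line(s) (total 0); column heights now [0 2 3 0 0], max=3
Drop 2: S rot0 at col 2 lands with bottom-row=3; cleared 0 line(s) (total 0); column heights now [0 2 4 5 5], max=5
Drop 3: J rot1 at col 1 lands with bottom-row=2; cleared 0 line(s) (total 0); column heights now [0 5 5 5 5], max=5
Drop 4: I rot3 at col 3 lands with bottom-row=5; cleared 0 line(s) (total 0); column heights now [0 5 5 9 5], max=9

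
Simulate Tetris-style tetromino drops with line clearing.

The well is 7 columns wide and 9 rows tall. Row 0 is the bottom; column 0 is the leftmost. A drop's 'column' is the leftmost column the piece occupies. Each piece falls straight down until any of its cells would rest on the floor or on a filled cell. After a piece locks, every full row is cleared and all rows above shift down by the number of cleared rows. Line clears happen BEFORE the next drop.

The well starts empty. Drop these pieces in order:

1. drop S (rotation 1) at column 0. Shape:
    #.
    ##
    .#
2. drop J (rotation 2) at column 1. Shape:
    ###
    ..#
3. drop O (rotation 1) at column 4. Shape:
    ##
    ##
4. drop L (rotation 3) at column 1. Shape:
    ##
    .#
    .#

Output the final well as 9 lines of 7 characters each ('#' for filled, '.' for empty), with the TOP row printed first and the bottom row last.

Answer: .......
.......
.......
.##....
..#....
..#....
####...
##.###.
.#..##.

Derivation:
Drop 1: S rot1 at col 0 lands with bottom-row=0; cleared 0 line(s) (total 0); column heights now [3 2 0 0 0 0 0], max=3
Drop 2: J rot2 at col 1 lands with bottom-row=1; cleared 0 line(s) (total 0); column heights now [3 3 3 3 0 0 0], max=3
Drop 3: O rot1 at col 4 lands with bottom-row=0; cleared 0 line(s) (total 0); column heights now [3 3 3 3 2 2 0], max=3
Drop 4: L rot3 at col 1 lands with bottom-row=3; cleared 0 line(s) (total 0); column heights now [3 6 6 3 2 2 0], max=6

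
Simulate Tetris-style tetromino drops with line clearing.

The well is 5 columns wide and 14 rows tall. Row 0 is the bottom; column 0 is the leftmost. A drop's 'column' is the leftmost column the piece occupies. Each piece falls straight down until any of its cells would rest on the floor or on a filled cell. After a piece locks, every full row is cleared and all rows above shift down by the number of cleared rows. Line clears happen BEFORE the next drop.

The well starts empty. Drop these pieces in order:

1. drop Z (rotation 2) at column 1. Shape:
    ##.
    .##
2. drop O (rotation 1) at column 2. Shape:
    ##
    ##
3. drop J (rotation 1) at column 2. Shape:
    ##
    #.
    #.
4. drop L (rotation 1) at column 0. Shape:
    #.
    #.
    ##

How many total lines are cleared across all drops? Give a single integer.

Drop 1: Z rot2 at col 1 lands with bottom-row=0; cleared 0 line(s) (total 0); column heights now [0 2 2 1 0], max=2
Drop 2: O rot1 at col 2 lands with bottom-row=2; cleared 0 line(s) (total 0); column heights now [0 2 4 4 0], max=4
Drop 3: J rot1 at col 2 lands with bottom-row=4; cleared 0 line(s) (total 0); column heights now [0 2 7 7 0], max=7
Drop 4: L rot1 at col 0 lands with bottom-row=2; cleared 0 line(s) (total 0); column heights now [5 3 7 7 0], max=7

Answer: 0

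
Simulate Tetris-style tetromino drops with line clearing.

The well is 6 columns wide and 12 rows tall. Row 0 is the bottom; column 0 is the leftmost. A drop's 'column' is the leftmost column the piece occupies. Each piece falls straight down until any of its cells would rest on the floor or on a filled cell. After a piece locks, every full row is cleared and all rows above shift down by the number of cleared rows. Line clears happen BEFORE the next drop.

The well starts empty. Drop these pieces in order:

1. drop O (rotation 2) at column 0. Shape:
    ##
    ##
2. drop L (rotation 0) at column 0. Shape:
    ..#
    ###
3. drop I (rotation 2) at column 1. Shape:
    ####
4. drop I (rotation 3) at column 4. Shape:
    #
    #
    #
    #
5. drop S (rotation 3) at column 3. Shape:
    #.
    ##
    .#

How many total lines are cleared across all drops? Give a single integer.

Drop 1: O rot2 at col 0 lands with bottom-row=0; cleared 0 line(s) (total 0); column heights now [2 2 0 0 0 0], max=2
Drop 2: L rot0 at col 0 lands with bottom-row=2; cleared 0 line(s) (total 0); column heights now [3 3 4 0 0 0], max=4
Drop 3: I rot2 at col 1 lands with bottom-row=4; cleared 0 line(s) (total 0); column heights now [3 5 5 5 5 0], max=5
Drop 4: I rot3 at col 4 lands with bottom-row=5; cleared 0 line(s) (total 0); column heights now [3 5 5 5 9 0], max=9
Drop 5: S rot3 at col 3 lands with bottom-row=9; cleared 0 line(s) (total 0); column heights now [3 5 5 12 11 0], max=12

Answer: 0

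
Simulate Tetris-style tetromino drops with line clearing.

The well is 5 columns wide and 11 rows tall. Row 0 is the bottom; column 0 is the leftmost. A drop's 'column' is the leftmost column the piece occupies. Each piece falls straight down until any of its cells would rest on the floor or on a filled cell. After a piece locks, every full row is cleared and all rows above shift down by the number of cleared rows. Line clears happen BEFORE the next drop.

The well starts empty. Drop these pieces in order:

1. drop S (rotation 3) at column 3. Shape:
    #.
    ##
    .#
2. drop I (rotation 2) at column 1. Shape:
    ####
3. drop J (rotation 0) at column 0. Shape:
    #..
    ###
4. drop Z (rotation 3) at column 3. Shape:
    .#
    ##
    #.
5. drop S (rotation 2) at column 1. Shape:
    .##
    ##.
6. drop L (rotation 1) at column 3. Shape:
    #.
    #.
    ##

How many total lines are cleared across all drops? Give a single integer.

Drop 1: S rot3 at col 3 lands with bottom-row=0; cleared 0 line(s) (total 0); column heights now [0 0 0 3 2], max=3
Drop 2: I rot2 at col 1 lands with bottom-row=3; cleared 0 line(s) (total 0); column heights now [0 4 4 4 4], max=4
Drop 3: J rot0 at col 0 lands with bottom-row=4; cleared 0 line(s) (total 0); column heights now [6 5 5 4 4], max=6
Drop 4: Z rot3 at col 3 lands with bottom-row=4; cleared 0 line(s) (total 0); column heights now [6 5 5 6 7], max=7
Drop 5: S rot2 at col 1 lands with bottom-row=5; cleared 1 line(s) (total 1); column heights now [5 5 6 6 6], max=6
Drop 6: L rot1 at col 3 lands with bottom-row=6; cleared 0 line(s) (total 1); column heights now [5 5 6 9 7], max=9

Answer: 1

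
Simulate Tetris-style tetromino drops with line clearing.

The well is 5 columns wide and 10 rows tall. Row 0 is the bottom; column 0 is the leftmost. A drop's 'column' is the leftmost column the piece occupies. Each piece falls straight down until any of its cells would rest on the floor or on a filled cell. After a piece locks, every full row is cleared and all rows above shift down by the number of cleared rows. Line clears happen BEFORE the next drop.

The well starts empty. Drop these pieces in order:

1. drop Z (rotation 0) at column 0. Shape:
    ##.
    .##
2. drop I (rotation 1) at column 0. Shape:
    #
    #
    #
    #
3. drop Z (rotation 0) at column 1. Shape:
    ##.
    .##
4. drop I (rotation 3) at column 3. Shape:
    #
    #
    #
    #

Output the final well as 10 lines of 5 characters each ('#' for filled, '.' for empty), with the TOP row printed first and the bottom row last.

Drop 1: Z rot0 at col 0 lands with bottom-row=0; cleared 0 line(s) (total 0); column heights now [2 2 1 0 0], max=2
Drop 2: I rot1 at col 0 lands with bottom-row=2; cleared 0 line(s) (total 0); column heights now [6 2 1 0 0], max=6
Drop 3: Z rot0 at col 1 lands with bottom-row=1; cleared 0 line(s) (total 0); column heights now [6 3 3 2 0], max=6
Drop 4: I rot3 at col 3 lands with bottom-row=2; cleared 0 line(s) (total 0); column heights now [6 3 3 6 0], max=6

Answer: .....
.....
.....
.....
#..#.
#..#.
#..#.
####.
####.
.##..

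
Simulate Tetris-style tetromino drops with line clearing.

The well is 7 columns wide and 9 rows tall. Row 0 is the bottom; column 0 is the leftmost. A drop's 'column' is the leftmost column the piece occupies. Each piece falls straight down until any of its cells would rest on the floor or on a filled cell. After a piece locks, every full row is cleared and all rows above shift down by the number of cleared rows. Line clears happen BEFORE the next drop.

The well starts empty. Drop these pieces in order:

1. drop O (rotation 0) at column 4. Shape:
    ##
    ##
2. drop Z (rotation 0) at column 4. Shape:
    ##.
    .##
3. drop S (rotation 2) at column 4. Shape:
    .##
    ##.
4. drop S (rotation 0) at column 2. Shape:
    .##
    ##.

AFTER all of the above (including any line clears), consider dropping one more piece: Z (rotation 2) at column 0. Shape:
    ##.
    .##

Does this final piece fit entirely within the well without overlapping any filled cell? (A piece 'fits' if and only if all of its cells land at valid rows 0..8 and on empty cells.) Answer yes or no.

Drop 1: O rot0 at col 4 lands with bottom-row=0; cleared 0 line(s) (total 0); column heights now [0 0 0 0 2 2 0], max=2
Drop 2: Z rot0 at col 4 lands with bottom-row=2; cleared 0 line(s) (total 0); column heights now [0 0 0 0 4 4 3], max=4
Drop 3: S rot2 at col 4 lands with bottom-row=4; cleared 0 line(s) (total 0); column heights now [0 0 0 0 5 6 6], max=6
Drop 4: S rot0 at col 2 lands with bottom-row=4; cleared 0 line(s) (total 0); column heights now [0 0 5 6 6 6 6], max=6
Test piece Z rot2 at col 0 (width 3): heights before test = [0 0 5 6 6 6 6]; fits = True

Answer: yes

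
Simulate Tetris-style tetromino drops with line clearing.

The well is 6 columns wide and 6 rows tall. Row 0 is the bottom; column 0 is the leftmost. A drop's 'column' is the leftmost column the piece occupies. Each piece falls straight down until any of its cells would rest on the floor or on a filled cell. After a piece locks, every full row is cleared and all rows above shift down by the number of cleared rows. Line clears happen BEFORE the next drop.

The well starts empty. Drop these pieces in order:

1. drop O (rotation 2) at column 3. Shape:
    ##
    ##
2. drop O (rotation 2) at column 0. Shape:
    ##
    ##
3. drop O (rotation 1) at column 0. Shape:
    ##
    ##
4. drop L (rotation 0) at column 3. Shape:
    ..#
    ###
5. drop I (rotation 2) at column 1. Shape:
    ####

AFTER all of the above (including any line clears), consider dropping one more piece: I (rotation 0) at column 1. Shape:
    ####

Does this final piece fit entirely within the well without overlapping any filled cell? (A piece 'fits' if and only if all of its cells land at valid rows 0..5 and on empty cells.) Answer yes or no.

Drop 1: O rot2 at col 3 lands with bottom-row=0; cleared 0 line(s) (total 0); column heights now [0 0 0 2 2 0], max=2
Drop 2: O rot2 at col 0 lands with bottom-row=0; cleared 0 line(s) (total 0); column heights now [2 2 0 2 2 0], max=2
Drop 3: O rot1 at col 0 lands with bottom-row=2; cleared 0 line(s) (total 0); column heights now [4 4 0 2 2 0], max=4
Drop 4: L rot0 at col 3 lands with bottom-row=2; cleared 0 line(s) (total 0); column heights now [4 4 0 3 3 4], max=4
Drop 5: I rot2 at col 1 lands with bottom-row=4; cleared 0 line(s) (total 0); column heights now [4 5 5 5 5 4], max=5
Test piece I rot0 at col 1 (width 4): heights before test = [4 5 5 5 5 4]; fits = True

Answer: yes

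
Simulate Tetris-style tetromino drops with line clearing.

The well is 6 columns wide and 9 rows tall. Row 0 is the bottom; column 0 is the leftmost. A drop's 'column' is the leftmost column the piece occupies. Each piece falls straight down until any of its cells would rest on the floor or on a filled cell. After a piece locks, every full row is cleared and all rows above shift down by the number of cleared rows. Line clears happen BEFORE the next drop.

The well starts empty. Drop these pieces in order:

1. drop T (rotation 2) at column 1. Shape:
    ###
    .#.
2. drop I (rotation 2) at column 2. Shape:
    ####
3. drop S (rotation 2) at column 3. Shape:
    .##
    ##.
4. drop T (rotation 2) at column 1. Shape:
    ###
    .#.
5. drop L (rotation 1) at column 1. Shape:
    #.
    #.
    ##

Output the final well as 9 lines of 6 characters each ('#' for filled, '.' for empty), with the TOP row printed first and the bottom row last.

Drop 1: T rot2 at col 1 lands with bottom-row=0; cleared 0 line(s) (total 0); column heights now [0 2 2 2 0 0], max=2
Drop 2: I rot2 at col 2 lands with bottom-row=2; cleared 0 line(s) (total 0); column heights now [0 2 3 3 3 3], max=3
Drop 3: S rot2 at col 3 lands with bottom-row=3; cleared 0 line(s) (total 0); column heights now [0 2 3 4 5 5], max=5
Drop 4: T rot2 at col 1 lands with bottom-row=3; cleared 0 line(s) (total 0); column heights now [0 5 5 5 5 5], max=5
Drop 5: L rot1 at col 1 lands with bottom-row=5; cleared 0 line(s) (total 0); column heights now [0 8 6 5 5 5], max=8

Answer: ......
.#....
.#....
.##...
.#####
..###.
..####
.###..
..#...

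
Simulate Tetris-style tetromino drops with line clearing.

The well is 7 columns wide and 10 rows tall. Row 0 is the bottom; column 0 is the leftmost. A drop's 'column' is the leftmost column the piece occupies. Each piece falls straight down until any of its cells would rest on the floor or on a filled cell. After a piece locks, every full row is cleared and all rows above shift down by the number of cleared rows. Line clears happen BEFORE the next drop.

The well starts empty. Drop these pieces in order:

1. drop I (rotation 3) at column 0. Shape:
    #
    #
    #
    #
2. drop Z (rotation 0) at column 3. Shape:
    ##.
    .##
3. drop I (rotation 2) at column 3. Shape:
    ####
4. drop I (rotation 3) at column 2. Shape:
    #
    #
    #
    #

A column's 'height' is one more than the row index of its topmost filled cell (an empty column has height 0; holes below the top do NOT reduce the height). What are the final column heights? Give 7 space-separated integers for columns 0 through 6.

Answer: 4 0 4 3 3 3 3

Derivation:
Drop 1: I rot3 at col 0 lands with bottom-row=0; cleared 0 line(s) (total 0); column heights now [4 0 0 0 0 0 0], max=4
Drop 2: Z rot0 at col 3 lands with bottom-row=0; cleared 0 line(s) (total 0); column heights now [4 0 0 2 2 1 0], max=4
Drop 3: I rot2 at col 3 lands with bottom-row=2; cleared 0 line(s) (total 0); column heights now [4 0 0 3 3 3 3], max=4
Drop 4: I rot3 at col 2 lands with bottom-row=0; cleared 0 line(s) (total 0); column heights now [4 0 4 3 3 3 3], max=4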